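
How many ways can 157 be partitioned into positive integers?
80630964769

p(n) counts ways to write n as a sum of positive integers (order ignored).
Euler's pentagonal recurrence: p(k) = p(k-1) + p(k-2) - p(k-5) - p(k-7) + p(k-12) + p(k-15) - ... (offsets j(3j∓1)/2, signs ++--, p(0)=1, p(<0)=0).
DP table for k = 0..156: p(0)=1, p(1)=1, p(2)=2, p(3)=3, p(4)=5, p(5)=7, p(6)=11, p(7)=15, p(8)=22, p(9)=30, p(10)=42, p(11)=56, p(12)=77, p(13)=101, p(14)=135, p(15)=176, p(16)=231, p(17)=297, p(18)=385, p(19)=490, p(20)=627, p(21)=792, p(22)=1002, p(23)=1255, p(24)=1575, p(25)=1958, p(26)=2436, p(27)=3010, p(28)=3718, p(29)=4565, p(30)=5604, p(31)=6842, p(32)=8349, p(33)=10143, p(34)=12310, p(35)=14883, p(36)=17977, p(37)=21637, p(38)=26015, p(39)=31185, p(40)=37338, p(41)=44583, p(42)=53174, p(43)=63261, p(44)=75175, p(45)=89134, p(46)=105558, p(47)=124754, p(48)=147273, p(49)=173525, p(50)=204226, p(51)=239943, p(52)=281589, p(53)=329931, p(54)=386155, p(55)=451276, p(56)=526823, p(57)=614154, p(58)=715220, p(59)=831820, p(60)=966467, p(61)=1121505, p(62)=1300156, p(63)=1505499, p(64)=1741630, p(65)=2012558, p(66)=2323520, p(67)=2679689, p(68)=3087735, p(69)=3554345, p(70)=4087968, p(71)=4697205, p(72)=5392783, p(73)=6185689, p(74)=7089500, p(75)=8118264, p(76)=9289091, p(77)=10619863, p(78)=12132164, p(79)=13848650, p(80)=15796476, p(81)=18004327, p(82)=20506255, p(83)=23338469, p(84)=26543660, p(85)=30167357, p(86)=34262962, p(87)=38887673, p(88)=44108109, p(89)=49995925, p(90)=56634173, p(91)=64112359, p(92)=72533807, p(93)=82010177, p(94)=92669720, p(95)=104651419, p(96)=118114304, p(97)=133230930, p(98)=150198136, p(99)=169229875, p(100)=190569292, p(101)=214481126, p(102)=241265379, p(103)=271248950, p(104)=304801365, p(105)=342325709, p(106)=384276336, p(107)=431149389, p(108)=483502844, p(109)=541946240, p(110)=607163746, p(111)=679903203, p(112)=761002156, p(113)=851376628, p(114)=952050665, p(115)=1064144451, p(116)=1188908248, p(117)=1327710076, p(118)=1482074143, p(119)=1653668665, p(120)=1844349560, p(121)=2056148051, p(122)=2291320912, p(123)=2552338241, p(124)=2841940500, p(125)=3163127352, p(126)=3519222692, p(127)=3913864295, p(128)=4351078600, p(129)=4835271870, p(130)=5371315400, p(131)=5964539504, p(132)=6620830889, p(133)=7346629512, p(134)=8149040695, p(135)=9035836076, p(136)=10015581680, p(137)=11097645016, p(138)=12292341831, p(139)=13610949895, p(140)=15065878135, p(141)=16670689208, p(142)=18440293320, p(143)=20390982757, p(144)=22540654445, p(145)=24908858009, p(146)=27517052599, p(147)=30388671978, p(148)=33549419497, p(149)=37027355200, p(150)=40853235313, p(151)=45060624582, p(152)=49686288421, p(153)=54770336324, p(154)=60356673280, p(155)=66493182097, p(156)=73232243759.
Final step: p(157) = p(156) + p(155) - p(152) - p(150) + p(145) + p(142) - p(135) - p(131) + p(122) + p(117) - p(106) - p(100) + p(87) + p(80) - p(65) - p(57) + p(40) + p(31) - p(12) - p(2)
= 73232243759 + 66493182097 - 49686288421 - 40853235313 + 24908858009 + 18440293320 - 9035836076 - 5964539504 + 2291320912 + 1327710076 - 384276336 - 190569292 + 38887673 + 15796476 - 2012558 - 614154 + 37338 + 6842 - 77 - 2
= 80630964769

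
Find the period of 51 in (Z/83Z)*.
41

83 is prime, so ord(51) divides φ(83) = 82.
Divisors of 82: 1, 2, 41, 82.
Repeated squaring: 51^1 ≡ 51, 51^2 ≡ 28, 51^4 ≡ 37, 51^8 ≡ 41, 51^16 ≡ 21, 51^32 ≡ 26, 51^64 ≡ 12 (mod 83).
Test 51^d mod 83 for each divisor d in increasing order:
51^1 ≡ 51
51^2 ≡ 28
51^41 = 51^32·51^8·51^1 ≡ 1  ← first divisor giving 1
The order is 41.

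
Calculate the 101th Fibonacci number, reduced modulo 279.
275

Matrix identity: Q^n = [[F_(n+1), F_n], [F_n, F_(n-1)]] with Q = [[1,1],[1,0]].
n = 101 = 1100101₂. Square-and-multiply, entries mod 279:
Q^1 = [[1,1],[1,0]]
Q^3 = (Q^1)²·Q = [[3,2],[2,1]]
Q^6 = (Q^3)² = [[13,8],[8,5]]
Q^12 = (Q^6)² = [[233,144],[144,89]]
Q^25 = (Q^12)²·Q = [[28,253],[253,54]]
Q^50 = (Q^25)² = [[65,100],[100,244]]
Q^101 = (Q^50)²·Q = [[206,275],[275,210]]
F_101 mod 279 = Q^101[0][1] = 275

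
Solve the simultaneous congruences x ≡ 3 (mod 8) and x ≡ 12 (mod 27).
147

Using Chinese Remainder Theorem:
M = 8 × 27 = 216
M1 = 27, M2 = 8
y1 = 27^(-1) mod 8 = 3
y2 = 8^(-1) mod 27 = 17
x = (3×27×3 + 12×8×17) mod 216 = 147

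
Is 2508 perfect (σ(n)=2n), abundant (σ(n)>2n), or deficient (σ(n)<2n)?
abundant

Proper divisors of 2508: sum = 1 + 2 + 3 + 4 + 6 + 11 + 12 + 19 + ... + 418 + 627 + 836 + 1254 (23 divisors) = 4212
Since 4212 > 2508, 2508 is abundant.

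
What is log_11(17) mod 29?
21

Baby-step giant-step with step n = ⌈√29⌉ = 6.
Baby steps 11^j mod 29 (j:value) for j=0..5: 0:1, 1:11, 2:5, 3:26, 4:25, 5:14.
Giant-step multiplier: 11^(-6) ≡ 11^(28-6) = 11^22 ≡ 13 (mod 29).
Giant steps γ_i = 17·13^i mod 29: γ_0=17, γ_1=18, γ_2=2, γ_3=26 (in table at j=3).
x = i·n + j = 3·6 + 3 = 21.
Check: 11^21 ≡ 17 (mod 29).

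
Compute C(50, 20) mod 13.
2

Using Lucas' theorem:
Write n=50 and k=20 in base 13:
n in base 13: [3, 11]
k in base 13: [1, 7]
C(50,20) mod 13 = ∏ C(n_i, k_i) mod 13
Digit binomials (mod 13): C(3,1) = 3; C(11,7) = 330 ≡ 5
Product: 3 × 5 = 15 ≡ 2 (mod 13)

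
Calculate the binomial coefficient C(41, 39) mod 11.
6

Using Lucas' theorem:
Write n=41 and k=39 in base 11:
n in base 11: [3, 8]
k in base 11: [3, 6]
C(41,39) mod 11 = ∏ C(n_i, k_i) mod 11
Digit binomials (mod 11): C(3,3) = 1; C(8,6) = 28 ≡ 6
Product: 1 × 6 = 6 ≡ 6 (mod 11)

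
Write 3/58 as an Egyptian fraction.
1/20 + 1/580

Greedy algorithm:
3/58: ceiling(58/3) = 20, use 1/20
1/580: ceiling(580/1) = 580, use 1/580
Result: 3/58 = 1/20 + 1/580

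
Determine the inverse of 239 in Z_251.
230

gcd(239, 251) = 1, so the inverse exists.
Extended Euclidean algorithm on (251, 239):
251 = 1 × 239 + 12  ⟹  12 = (1)·251 + (-1)·239
239 = 19 × 12 + 11  ⟹  11 = (-19)·251 + (20)·239
12 = 1 × 11 + 1  ⟹  1 = (20)·251 + (-21)·239
So (-21)·239 ≡ 1 (mod 251), i.e. 239^(-1) ≡ -21 ≡ 230 (mod 251).
Check: 239 × 230 = 54970 ≡ 1 (mod 251)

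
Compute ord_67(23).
33

67 is prime, so ord(23) divides φ(67) = 66.
Divisors of 66: 1, 2, 3, 6, 11, 22, 33, 66.
Repeated squaring: 23^1 ≡ 23, 23^2 ≡ 60, 23^4 ≡ 49, 23^8 ≡ 56, 23^16 ≡ 54, 23^32 ≡ 35, 23^64 ≡ 19 (mod 67).
Test 23^d mod 67 for each divisor d in increasing order:
23^1 ≡ 23
23^2 ≡ 60
23^3 = 23^2·23^1 ≡ 40
23^6 = 23^4·23^2 ≡ 59
23^11 = 23^8·23^2·23^1 ≡ 29
23^22 = 23^16·23^4·23^2 ≡ 37
23^33 = 23^32·23^1 ≡ 1  ← first divisor giving 1
The order is 33.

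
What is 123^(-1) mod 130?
37

gcd(123, 130) = 1, so the inverse exists.
Extended Euclidean algorithm on (130, 123):
130 = 1 × 123 + 7  ⟹  7 = (1)·130 + (-1)·123
123 = 17 × 7 + 4  ⟹  4 = (-17)·130 + (18)·123
7 = 1 × 4 + 3  ⟹  3 = (18)·130 + (-19)·123
4 = 1 × 3 + 1  ⟹  1 = (-35)·130 + (37)·123
So (37)·123 ≡ 1 (mod 130), i.e. 123^(-1) ≡ 37 (mod 130).
Check: 123 × 37 = 4551 ≡ 1 (mod 130)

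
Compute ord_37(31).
4

37 is prime, so ord(31) divides φ(37) = 36.
Divisors of 36: 1, 2, 3, 4, 6, 9, 12, 18, 36.
Repeated squaring: 31^1 ≡ 31, 31^2 ≡ 36, 31^4 ≡ 1, 31^8 ≡ 1, 31^16 ≡ 1, 31^32 ≡ 1 (mod 37).
Test 31^d mod 37 for each divisor d in increasing order:
31^1 ≡ 31
31^2 ≡ 36
31^3 = 31^2·31^1 ≡ 6
31^4 ≡ 1  ← first divisor giving 1
The order is 4.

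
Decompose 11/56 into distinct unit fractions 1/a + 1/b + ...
1/6 + 1/34 + 1/2856

Greedy algorithm:
11/56: ceiling(56/11) = 6, use 1/6
5/168: ceiling(168/5) = 34, use 1/34
1/2856: ceiling(2856/1) = 2856, use 1/2856
Result: 11/56 = 1/6 + 1/34 + 1/2856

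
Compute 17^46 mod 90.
19

Repeated squaring. Binary of 46 = 101110.
17^1 ≡ 17 (mod 90); 17^2 ≡ 19 (mod 90); 17^4 ≡ 1 (mod 90); 17^8 ≡ 1 (mod 90); 17^16 ≡ 1 (mod 90); 17^32 ≡ 1 (mod 90)
17^46 = 17^2 × 17^4 × 17^8 × 17^32 ≡ 19 (mod 90)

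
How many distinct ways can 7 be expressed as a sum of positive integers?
15

p(n) counts ways to write n as a sum of positive integers (order ignored).
Examples: 7; 6 + 1; 5 + 2; 5 + 1 + 1; 4 + 3; ... (15 total)
p(7) = 15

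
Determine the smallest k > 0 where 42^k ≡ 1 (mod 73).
72

73 is prime, so ord(42) divides φ(73) = 72.
Divisors of 72: 1, 2, 3, 4, 6, 8, 9, 12, 18, 24, 36, 72.
Repeated squaring: 42^1 ≡ 42, 42^2 ≡ 12, 42^4 ≡ 71, 42^8 ≡ 4, 42^16 ≡ 16, 42^32 ≡ 37, 42^64 ≡ 55 (mod 73).
Test 42^d mod 73 for each divisor d in increasing order:
42^1 ≡ 42
42^2 ≡ 12
42^3 = 42^2·42^1 ≡ 66
42^4 ≡ 71
42^6 = 42^4·42^2 ≡ 49
42^8 ≡ 4
42^9 = 42^8·42^1 ≡ 22
42^12 = 42^8·42^4 ≡ 65
42^18 = 42^16·42^2 ≡ 46
42^24 = 42^16·42^8 ≡ 64
42^36 = 42^32·42^4 ≡ 72
42^72 = 42^64·42^8 ≡ 1  ← first divisor giving 1
The order is 72.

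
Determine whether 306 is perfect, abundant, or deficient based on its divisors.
abundant

Proper divisors of 306: sum = 1 + 2 + 3 + 6 + 9 + 17 + 18 + 34 + 51 + 102 + 153 = 396
Since 396 > 306, 306 is abundant.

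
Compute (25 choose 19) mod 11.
0

Using Lucas' theorem:
Write n=25 and k=19 in base 11:
n in base 11: [2, 3]
k in base 11: [1, 8]
C(25,19) mod 11 = ∏ C(n_i, k_i) mod 11
Digit binomials (mod 11): C(2,1) = 2; C(3,8) = 0 (k_i > n_i)
Product: 2 × 0 = 0 ≡ 0 (mod 11)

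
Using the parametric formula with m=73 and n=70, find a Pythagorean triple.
(429, 10220, 10229)

Euclid's formula: a = m² - n², b = 2mn, c = m² + n²
m = 73, n = 70
a = 73² - 70² = 5329 - 4900 = 429
b = 2 × 73 × 70 = 10220
c = 73² + 70² = 5329 + 4900 = 10229
Verification: 429² + 10220² = 184041 + 104448400 = 104632441 = 10229² ✓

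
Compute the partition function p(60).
966467

p(n) counts ways to write n as a sum of positive integers (order ignored).
Euler's pentagonal recurrence: p(k) = p(k-1) + p(k-2) - p(k-5) - p(k-7) + p(k-12) + p(k-15) - ... (offsets j(3j∓1)/2, signs ++--, p(0)=1, p(<0)=0).
DP table for k = 0..59: p(0)=1, p(1)=1, p(2)=2, p(3)=3, p(4)=5, p(5)=7, p(6)=11, p(7)=15, p(8)=22, p(9)=30, p(10)=42, p(11)=56, p(12)=77, p(13)=101, p(14)=135, p(15)=176, p(16)=231, p(17)=297, p(18)=385, p(19)=490, p(20)=627, p(21)=792, p(22)=1002, p(23)=1255, p(24)=1575, p(25)=1958, p(26)=2436, p(27)=3010, p(28)=3718, p(29)=4565, p(30)=5604, p(31)=6842, p(32)=8349, p(33)=10143, p(34)=12310, p(35)=14883, p(36)=17977, p(37)=21637, p(38)=26015, p(39)=31185, p(40)=37338, p(41)=44583, p(42)=53174, p(43)=63261, p(44)=75175, p(45)=89134, p(46)=105558, p(47)=124754, p(48)=147273, p(49)=173525, p(50)=204226, p(51)=239943, p(52)=281589, p(53)=329931, p(54)=386155, p(55)=451276, p(56)=526823, p(57)=614154, p(58)=715220, p(59)=831820.
Final step: p(60) = p(59) + p(58) - p(55) - p(53) + p(48) + p(45) - p(38) - p(34) + p(25) + p(20) - p(9) - p(3)
= 831820 + 715220 - 451276 - 329931 + 147273 + 89134 - 26015 - 12310 + 1958 + 627 - 30 - 3
= 966467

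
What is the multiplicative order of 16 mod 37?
9

37 is prime, so ord(16) divides φ(37) = 36.
Divisors of 36: 1, 2, 3, 4, 6, 9, 12, 18, 36.
Repeated squaring: 16^1 ≡ 16, 16^2 ≡ 34, 16^4 ≡ 9, 16^8 ≡ 7, 16^16 ≡ 12, 16^32 ≡ 33 (mod 37).
Test 16^d mod 37 for each divisor d in increasing order:
16^1 ≡ 16
16^2 ≡ 34
16^3 = 16^2·16^1 ≡ 26
16^4 ≡ 9
16^6 = 16^4·16^2 ≡ 10
16^9 = 16^8·16^1 ≡ 1  ← first divisor giving 1
The order is 9.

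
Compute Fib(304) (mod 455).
413

Matrix identity: Q^n = [[F_(n+1), F_n], [F_n, F_(n-1)]] with Q = [[1,1],[1,0]].
n = 304 = 100110000₂. Square-and-multiply, entries mod 455:
Q^1 = [[1,1],[1,0]]
Q^2 = (Q^1)² = [[2,1],[1,1]]
Q^4 = (Q^2)² = [[5,3],[3,2]]
Q^9 = (Q^4)²·Q = [[55,34],[34,21]]
Q^19 = (Q^9)²·Q = [[395,86],[86,309]]
Q^38 = (Q^19)² = [[76,29],[29,47]]
Q^76 = (Q^38)² = [[247,382],[382,320]]
Q^152 = (Q^76)² = [[363,14],[14,349]]
Q^304 = (Q^152)² = [[15,413],[413,57]]
F_304 mod 455 = Q^304[0][1] = 413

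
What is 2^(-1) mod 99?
50

gcd(2, 99) = 1, so the inverse exists.
Extended Euclidean algorithm on (99, 2):
99 = 49 × 2 + 1  ⟹  1 = (1)·99 + (-49)·2
So (-49)·2 ≡ 1 (mod 99), i.e. 2^(-1) ≡ -49 ≡ 50 (mod 99).
Check: 2 × 50 = 100 ≡ 1 (mod 99)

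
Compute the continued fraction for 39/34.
[1; 6, 1, 4]

Euclidean algorithm steps:
39 = 1 × 34 + 5
34 = 6 × 5 + 4
5 = 1 × 4 + 1
4 = 4 × 1 + 0
Continued fraction: [1; 6, 1, 4]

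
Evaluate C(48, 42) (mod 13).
6

Using Lucas' theorem:
Write n=48 and k=42 in base 13:
n in base 13: [3, 9]
k in base 13: [3, 3]
C(48,42) mod 13 = ∏ C(n_i, k_i) mod 13
Digit binomials (mod 13): C(3,3) = 1; C(9,3) = 84 ≡ 6
Product: 1 × 6 = 6 ≡ 6 (mod 13)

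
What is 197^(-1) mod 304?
125

gcd(197, 304) = 1, so the inverse exists.
Extended Euclidean algorithm on (304, 197):
304 = 1 × 197 + 107  ⟹  107 = (1)·304 + (-1)·197
197 = 1 × 107 + 90  ⟹  90 = (-1)·304 + (2)·197
107 = 1 × 90 + 17  ⟹  17 = (2)·304 + (-3)·197
90 = 5 × 17 + 5  ⟹  5 = (-11)·304 + (17)·197
17 = 3 × 5 + 2  ⟹  2 = (35)·304 + (-54)·197
5 = 2 × 2 + 1  ⟹  1 = (-81)·304 + (125)·197
So (125)·197 ≡ 1 (mod 304), i.e. 197^(-1) ≡ 125 (mod 304).
Check: 197 × 125 = 24625 ≡ 1 (mod 304)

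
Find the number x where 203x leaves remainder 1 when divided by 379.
351

gcd(203, 379) = 1, so the inverse exists.
Extended Euclidean algorithm on (379, 203):
379 = 1 × 203 + 176  ⟹  176 = (1)·379 + (-1)·203
203 = 1 × 176 + 27  ⟹  27 = (-1)·379 + (2)·203
176 = 6 × 27 + 14  ⟹  14 = (7)·379 + (-13)·203
27 = 1 × 14 + 13  ⟹  13 = (-8)·379 + (15)·203
14 = 1 × 13 + 1  ⟹  1 = (15)·379 + (-28)·203
So (-28)·203 ≡ 1 (mod 379), i.e. 203^(-1) ≡ -28 ≡ 351 (mod 379).
Check: 203 × 351 = 71253 ≡ 1 (mod 379)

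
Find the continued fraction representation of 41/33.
[1; 4, 8]

Euclidean algorithm steps:
41 = 1 × 33 + 8
33 = 4 × 8 + 1
8 = 8 × 1 + 0
Continued fraction: [1; 4, 8]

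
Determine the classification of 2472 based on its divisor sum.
abundant

Proper divisors of 2472: sum = 1 + 2 + 3 + 4 + 6 + 8 + 12 + 24 + 103 + 206 + 309 + 412 + 618 + 824 + 1236 = 3768
Since 3768 > 2472, 2472 is abundant.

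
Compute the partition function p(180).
684957390936

p(n) counts ways to write n as a sum of positive integers (order ignored).
Euler's pentagonal recurrence: p(k) = p(k-1) + p(k-2) - p(k-5) - p(k-7) + p(k-12) + p(k-15) - ... (offsets j(3j∓1)/2, signs ++--, p(0)=1, p(<0)=0).
DP table for k = 0..179: p(0)=1, p(1)=1, p(2)=2, p(3)=3, p(4)=5, p(5)=7, p(6)=11, p(7)=15, p(8)=22, p(9)=30, p(10)=42, p(11)=56, p(12)=77, p(13)=101, p(14)=135, p(15)=176, p(16)=231, p(17)=297, p(18)=385, p(19)=490, p(20)=627, p(21)=792, p(22)=1002, p(23)=1255, p(24)=1575, p(25)=1958, p(26)=2436, p(27)=3010, p(28)=3718, p(29)=4565, p(30)=5604, p(31)=6842, p(32)=8349, p(33)=10143, p(34)=12310, p(35)=14883, p(36)=17977, p(37)=21637, p(38)=26015, p(39)=31185, p(40)=37338, p(41)=44583, p(42)=53174, p(43)=63261, p(44)=75175, p(45)=89134, p(46)=105558, p(47)=124754, p(48)=147273, p(49)=173525, p(50)=204226, p(51)=239943, p(52)=281589, p(53)=329931, p(54)=386155, p(55)=451276, p(56)=526823, p(57)=614154, p(58)=715220, p(59)=831820, p(60)=966467, p(61)=1121505, p(62)=1300156, p(63)=1505499, p(64)=1741630, p(65)=2012558, p(66)=2323520, p(67)=2679689, p(68)=3087735, p(69)=3554345, p(70)=4087968, p(71)=4697205, p(72)=5392783, p(73)=6185689, p(74)=7089500, p(75)=8118264, p(76)=9289091, p(77)=10619863, p(78)=12132164, p(79)=13848650, p(80)=15796476, p(81)=18004327, p(82)=20506255, p(83)=23338469, p(84)=26543660, p(85)=30167357, p(86)=34262962, p(87)=38887673, p(88)=44108109, p(89)=49995925, p(90)=56634173, p(91)=64112359, p(92)=72533807, p(93)=82010177, p(94)=92669720, p(95)=104651419, p(96)=118114304, p(97)=133230930, p(98)=150198136, p(99)=169229875, p(100)=190569292, p(101)=214481126, p(102)=241265379, p(103)=271248950, p(104)=304801365, p(105)=342325709, p(106)=384276336, p(107)=431149389, p(108)=483502844, p(109)=541946240, p(110)=607163746, p(111)=679903203, p(112)=761002156, p(113)=851376628, p(114)=952050665, p(115)=1064144451, p(116)=1188908248, p(117)=1327710076, p(118)=1482074143, p(119)=1653668665, p(120)=1844349560, p(121)=2056148051, p(122)=2291320912, p(123)=2552338241, p(124)=2841940500, p(125)=3163127352, p(126)=3519222692, p(127)=3913864295, p(128)=4351078600, p(129)=4835271870, p(130)=5371315400, p(131)=5964539504, p(132)=6620830889, p(133)=7346629512, p(134)=8149040695, p(135)=9035836076, p(136)=10015581680, p(137)=11097645016, p(138)=12292341831, p(139)=13610949895, p(140)=15065878135, p(141)=16670689208, p(142)=18440293320, p(143)=20390982757, p(144)=22540654445, p(145)=24908858009, p(146)=27517052599, p(147)=30388671978, p(148)=33549419497, p(149)=37027355200, p(150)=40853235313, p(151)=45060624582, p(152)=49686288421, p(153)=54770336324, p(154)=60356673280, p(155)=66493182097, p(156)=73232243759, p(157)=80630964769, p(158)=88751778802, p(159)=97662728555, p(160)=107438159466, p(161)=118159068427, p(162)=129913904637, p(163)=142798995930, p(164)=156919475295, p(165)=172389800255, p(166)=189334822579, p(167)=207890420102, p(168)=228204732751, p(169)=250438925115, p(170)=274768617130, p(171)=301384802048, p(172)=330495499613, p(173)=362326859895, p(174)=397125074750, p(175)=435157697830, p(176)=476715857290, p(177)=522115831195, p(178)=571701605655, p(179)=625846753120.
Final step: p(180) = p(179) + p(178) - p(175) - p(173) + p(168) + p(165) - p(158) - p(154) + p(145) + p(140) - p(129) - p(123) + p(110) + p(103) - p(88) - p(80) + p(63) + p(54) - p(35) - p(25) + p(4)
= 625846753120 + 571701605655 - 435157697830 - 362326859895 + 228204732751 + 172389800255 - 88751778802 - 60356673280 + 24908858009 + 15065878135 - 4835271870 - 2552338241 + 607163746 + 271248950 - 44108109 - 15796476 + 1505499 + 386155 - 14883 - 1958 + 5
= 684957390936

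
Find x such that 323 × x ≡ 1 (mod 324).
323

gcd(323, 324) = 1, so the inverse exists.
Extended Euclidean algorithm on (324, 323):
324 = 1 × 323 + 1  ⟹  1 = (1)·324 + (-1)·323
So (-1)·323 ≡ 1 (mod 324), i.e. 323^(-1) ≡ -1 ≡ 323 (mod 324).
Check: 323 × 323 = 104329 ≡ 1 (mod 324)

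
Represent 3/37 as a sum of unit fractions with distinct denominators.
1/13 + 1/241 + 1/115921

Greedy algorithm:
3/37: ceiling(37/3) = 13, use 1/13
2/481: ceiling(481/2) = 241, use 1/241
1/115921: ceiling(115921/1) = 115921, use 1/115921
Result: 3/37 = 1/13 + 1/241 + 1/115921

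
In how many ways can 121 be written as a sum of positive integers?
2056148051

p(n) counts ways to write n as a sum of positive integers (order ignored).
Euler's pentagonal recurrence: p(k) = p(k-1) + p(k-2) - p(k-5) - p(k-7) + p(k-12) + p(k-15) - ... (offsets j(3j∓1)/2, signs ++--, p(0)=1, p(<0)=0).
DP table for k = 0..120: p(0)=1, p(1)=1, p(2)=2, p(3)=3, p(4)=5, p(5)=7, p(6)=11, p(7)=15, p(8)=22, p(9)=30, p(10)=42, p(11)=56, p(12)=77, p(13)=101, p(14)=135, p(15)=176, p(16)=231, p(17)=297, p(18)=385, p(19)=490, p(20)=627, p(21)=792, p(22)=1002, p(23)=1255, p(24)=1575, p(25)=1958, p(26)=2436, p(27)=3010, p(28)=3718, p(29)=4565, p(30)=5604, p(31)=6842, p(32)=8349, p(33)=10143, p(34)=12310, p(35)=14883, p(36)=17977, p(37)=21637, p(38)=26015, p(39)=31185, p(40)=37338, p(41)=44583, p(42)=53174, p(43)=63261, p(44)=75175, p(45)=89134, p(46)=105558, p(47)=124754, p(48)=147273, p(49)=173525, p(50)=204226, p(51)=239943, p(52)=281589, p(53)=329931, p(54)=386155, p(55)=451276, p(56)=526823, p(57)=614154, p(58)=715220, p(59)=831820, p(60)=966467, p(61)=1121505, p(62)=1300156, p(63)=1505499, p(64)=1741630, p(65)=2012558, p(66)=2323520, p(67)=2679689, p(68)=3087735, p(69)=3554345, p(70)=4087968, p(71)=4697205, p(72)=5392783, p(73)=6185689, p(74)=7089500, p(75)=8118264, p(76)=9289091, p(77)=10619863, p(78)=12132164, p(79)=13848650, p(80)=15796476, p(81)=18004327, p(82)=20506255, p(83)=23338469, p(84)=26543660, p(85)=30167357, p(86)=34262962, p(87)=38887673, p(88)=44108109, p(89)=49995925, p(90)=56634173, p(91)=64112359, p(92)=72533807, p(93)=82010177, p(94)=92669720, p(95)=104651419, p(96)=118114304, p(97)=133230930, p(98)=150198136, p(99)=169229875, p(100)=190569292, p(101)=214481126, p(102)=241265379, p(103)=271248950, p(104)=304801365, p(105)=342325709, p(106)=384276336, p(107)=431149389, p(108)=483502844, p(109)=541946240, p(110)=607163746, p(111)=679903203, p(112)=761002156, p(113)=851376628, p(114)=952050665, p(115)=1064144451, p(116)=1188908248, p(117)=1327710076, p(118)=1482074143, p(119)=1653668665, p(120)=1844349560.
Final step: p(121) = p(120) + p(119) - p(116) - p(114) + p(109) + p(106) - p(99) - p(95) + p(86) + p(81) - p(70) - p(64) + p(51) + p(44) - p(29) - p(21) + p(4)
= 1844349560 + 1653668665 - 1188908248 - 952050665 + 541946240 + 384276336 - 169229875 - 104651419 + 34262962 + 18004327 - 4087968 - 1741630 + 239943 + 75175 - 4565 - 792 + 5
= 2056148051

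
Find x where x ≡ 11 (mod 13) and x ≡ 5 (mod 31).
284

Using Chinese Remainder Theorem:
M = 13 × 31 = 403
M1 = 31, M2 = 13
y1 = 31^(-1) mod 13 = 8
y2 = 13^(-1) mod 31 = 12
x = (11×31×8 + 5×13×12) mod 403 = 284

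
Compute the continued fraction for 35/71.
[0; 2, 35]

Euclidean algorithm steps:
35 = 0 × 71 + 35
71 = 2 × 35 + 1
35 = 35 × 1 + 0
Continued fraction: [0; 2, 35]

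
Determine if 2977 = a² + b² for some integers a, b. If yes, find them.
24² + 49² (a=24, b=49)

Factorization: 2977 = 13 × 229
By Fermat: n is sum of two squares iff every prime p ≡ 3 (mod 4) appears to even power.
All primes ≡ 3 (mod 4) appear to even power.
Search a = 0, 1, 2, … for 2977 - a² a perfect square: first hit at a = 24: 2977 - 576 = 2401 = 49².
2977 = 24² + 49² = 576 + 2401 ✓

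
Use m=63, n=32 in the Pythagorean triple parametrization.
(2945, 4032, 4993)

Euclid's formula: a = m² - n², b = 2mn, c = m² + n²
m = 63, n = 32
a = 63² - 32² = 3969 - 1024 = 2945
b = 2 × 63 × 32 = 4032
c = 63² + 32² = 3969 + 1024 = 4993
Verification: 2945² + 4032² = 8673025 + 16257024 = 24930049 = 4993² ✓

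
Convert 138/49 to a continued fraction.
[2; 1, 4, 2, 4]

Euclidean algorithm steps:
138 = 2 × 49 + 40
49 = 1 × 40 + 9
40 = 4 × 9 + 4
9 = 2 × 4 + 1
4 = 4 × 1 + 0
Continued fraction: [2; 1, 4, 2, 4]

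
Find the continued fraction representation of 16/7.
[2; 3, 2]

Euclidean algorithm steps:
16 = 2 × 7 + 2
7 = 3 × 2 + 1
2 = 2 × 1 + 0
Continued fraction: [2; 3, 2]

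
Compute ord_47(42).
23

47 is prime, so ord(42) divides φ(47) = 46.
Divisors of 46: 1, 2, 23, 46.
Repeated squaring: 42^1 ≡ 42, 42^2 ≡ 25, 42^4 ≡ 14, 42^8 ≡ 8, 42^16 ≡ 17, 42^32 ≡ 7 (mod 47).
Test 42^d mod 47 for each divisor d in increasing order:
42^1 ≡ 42
42^2 ≡ 25
42^23 = 42^16·42^4·42^2·42^1 ≡ 1  ← first divisor giving 1
The order is 23.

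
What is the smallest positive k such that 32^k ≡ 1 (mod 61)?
12

61 is prime, so ord(32) divides φ(61) = 60.
Divisors of 60: 1, 2, 3, 4, 5, 6, 10, 12, 15, 20, 30, 60.
Repeated squaring: 32^1 ≡ 32, 32^2 ≡ 48, 32^4 ≡ 47, 32^8 ≡ 13, 32^16 ≡ 47, 32^32 ≡ 13 (mod 61).
Test 32^d mod 61 for each divisor d in increasing order:
32^1 ≡ 32
32^2 ≡ 48
32^3 = 32^2·32^1 ≡ 11
32^4 ≡ 47
32^5 = 32^4·32^1 ≡ 40
32^6 = 32^4·32^2 ≡ 60
32^10 = 32^8·32^2 ≡ 14
32^12 = 32^8·32^4 ≡ 1  ← first divisor giving 1
The order is 12.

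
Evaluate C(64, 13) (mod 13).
4

Using Lucas' theorem:
Write n=64 and k=13 in base 13:
n in base 13: [4, 12]
k in base 13: [1, 0]
C(64,13) mod 13 = ∏ C(n_i, k_i) mod 13
Digit binomials (mod 13): C(4,1) = 4; C(12,0) = 1
Product: 4 × 1 = 4 ≡ 4 (mod 13)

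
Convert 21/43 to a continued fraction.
[0; 2, 21]

Euclidean algorithm steps:
21 = 0 × 43 + 21
43 = 2 × 21 + 1
21 = 21 × 1 + 0
Continued fraction: [0; 2, 21]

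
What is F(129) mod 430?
84

Matrix identity: Q^n = [[F_(n+1), F_n], [F_n, F_(n-1)]] with Q = [[1,1],[1,0]].
n = 129 = 10000001₂. Square-and-multiply, entries mod 430:
Q^1 = [[1,1],[1,0]]
Q^2 = (Q^1)² = [[2,1],[1,1]]
Q^4 = (Q^2)² = [[5,3],[3,2]]
Q^8 = (Q^4)² = [[34,21],[21,13]]
Q^16 = (Q^8)² = [[307,127],[127,180]]
Q^32 = (Q^16)² = [[298,359],[359,369]]
Q^64 = (Q^32)² = [[105,373],[373,162]]
Q^129 = (Q^64)²·Q = [[345,84],[84,261]]
F_129 mod 430 = Q^129[0][1] = 84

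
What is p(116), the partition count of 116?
1188908248

p(n) counts ways to write n as a sum of positive integers (order ignored).
Euler's pentagonal recurrence: p(k) = p(k-1) + p(k-2) - p(k-5) - p(k-7) + p(k-12) + p(k-15) - ... (offsets j(3j∓1)/2, signs ++--, p(0)=1, p(<0)=0).
DP table for k = 0..115: p(0)=1, p(1)=1, p(2)=2, p(3)=3, p(4)=5, p(5)=7, p(6)=11, p(7)=15, p(8)=22, p(9)=30, p(10)=42, p(11)=56, p(12)=77, p(13)=101, p(14)=135, p(15)=176, p(16)=231, p(17)=297, p(18)=385, p(19)=490, p(20)=627, p(21)=792, p(22)=1002, p(23)=1255, p(24)=1575, p(25)=1958, p(26)=2436, p(27)=3010, p(28)=3718, p(29)=4565, p(30)=5604, p(31)=6842, p(32)=8349, p(33)=10143, p(34)=12310, p(35)=14883, p(36)=17977, p(37)=21637, p(38)=26015, p(39)=31185, p(40)=37338, p(41)=44583, p(42)=53174, p(43)=63261, p(44)=75175, p(45)=89134, p(46)=105558, p(47)=124754, p(48)=147273, p(49)=173525, p(50)=204226, p(51)=239943, p(52)=281589, p(53)=329931, p(54)=386155, p(55)=451276, p(56)=526823, p(57)=614154, p(58)=715220, p(59)=831820, p(60)=966467, p(61)=1121505, p(62)=1300156, p(63)=1505499, p(64)=1741630, p(65)=2012558, p(66)=2323520, p(67)=2679689, p(68)=3087735, p(69)=3554345, p(70)=4087968, p(71)=4697205, p(72)=5392783, p(73)=6185689, p(74)=7089500, p(75)=8118264, p(76)=9289091, p(77)=10619863, p(78)=12132164, p(79)=13848650, p(80)=15796476, p(81)=18004327, p(82)=20506255, p(83)=23338469, p(84)=26543660, p(85)=30167357, p(86)=34262962, p(87)=38887673, p(88)=44108109, p(89)=49995925, p(90)=56634173, p(91)=64112359, p(92)=72533807, p(93)=82010177, p(94)=92669720, p(95)=104651419, p(96)=118114304, p(97)=133230930, p(98)=150198136, p(99)=169229875, p(100)=190569292, p(101)=214481126, p(102)=241265379, p(103)=271248950, p(104)=304801365, p(105)=342325709, p(106)=384276336, p(107)=431149389, p(108)=483502844, p(109)=541946240, p(110)=607163746, p(111)=679903203, p(112)=761002156, p(113)=851376628, p(114)=952050665, p(115)=1064144451.
Final step: p(116) = p(115) + p(114) - p(111) - p(109) + p(104) + p(101) - p(94) - p(90) + p(81) + p(76) - p(65) - p(59) + p(46) + p(39) - p(24) - p(16)
= 1064144451 + 952050665 - 679903203 - 541946240 + 304801365 + 214481126 - 92669720 - 56634173 + 18004327 + 9289091 - 2012558 - 831820 + 105558 + 31185 - 1575 - 231
= 1188908248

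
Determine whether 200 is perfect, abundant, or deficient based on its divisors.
abundant

Proper divisors of 200: sum = 1 + 2 + 4 + 5 + 8 + 10 + 20 + 25 + 40 + 50 + 100 = 265
Since 265 > 200, 200 is abundant.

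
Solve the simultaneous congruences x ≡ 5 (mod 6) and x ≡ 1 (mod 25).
101

Using Chinese Remainder Theorem:
M = 6 × 25 = 150
M1 = 25, M2 = 6
y1 = 25^(-1) mod 6 = 1
y2 = 6^(-1) mod 25 = 21
x = (5×25×1 + 1×6×21) mod 150 = 101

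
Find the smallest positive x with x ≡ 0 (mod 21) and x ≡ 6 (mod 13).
84

Using Chinese Remainder Theorem:
M = 21 × 13 = 273
M1 = 13, M2 = 21
y1 = 13^(-1) mod 21 = 13
y2 = 21^(-1) mod 13 = 5
x = (0×13×13 + 6×21×5) mod 273 = 84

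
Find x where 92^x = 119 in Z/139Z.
53

Baby-step giant-step with step n = ⌈√139⌉ = 12.
Baby steps 92^j mod 139 (j:value) for j=0..11: 0:1, 1:92, 2:124, 3:10, 4:86, 5:128, 6:100, 7:26, 8:29, 9:27, 10:121, 11:12.
Giant-step multiplier: 92^(-12) ≡ 92^(138-12) = 92^126 ≡ 52 (mod 139).
Giant steps γ_i = 119·52^i mod 139: γ_0=119, γ_1=72, γ_2=130, γ_3=88, γ_4=128 (in table at j=5).
x = i·n + j = 4·12 + 5 = 53.
Check: 92^53 ≡ 119 (mod 139).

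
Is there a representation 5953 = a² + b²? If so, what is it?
52² + 57² (a=52, b=57)

Factorization: 5953 = 5953
By Fermat: n is sum of two squares iff every prime p ≡ 3 (mod 4) appears to even power.
All primes ≡ 3 (mod 4) appear to even power.
Search a = 0, 1, 2, … for 5953 - a² a perfect square: first hit at a = 52: 5953 - 2704 = 3249 = 57².
5953 = 52² + 57² = 2704 + 3249 ✓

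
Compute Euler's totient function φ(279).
180

279 = 3^2 × 31
φ(n) = n × ∏(1 - 1/p) for each prime p dividing n
φ(279) = 279 × (1 - 1/3) × (1 - 1/31) = 180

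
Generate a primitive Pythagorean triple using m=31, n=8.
(897, 496, 1025)

Euclid's formula: a = m² - n², b = 2mn, c = m² + n²
m = 31, n = 8
a = 31² - 8² = 961 - 64 = 897
b = 2 × 31 × 8 = 496
c = 31² + 8² = 961 + 64 = 1025
Verification: 897² + 496² = 804609 + 246016 = 1050625 = 1025² ✓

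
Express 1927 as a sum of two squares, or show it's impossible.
Not possible

Factorization: 1927 = 41 × 47
By Fermat: n is sum of two squares iff every prime p ≡ 3 (mod 4) appears to even power.
Prime(s) ≡ 3 (mod 4) with odd exponent: [(47, 1)]
Therefore 1927 cannot be expressed as a² + b².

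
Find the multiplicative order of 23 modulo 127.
126

127 is prime, so ord(23) divides φ(127) = 126.
Divisors of 126: 1, 2, 3, 6, 7, 9, 14, 18, 21, 42, 63, 126.
Repeated squaring: 23^1 ≡ 23, 23^2 ≡ 21, 23^4 ≡ 60, 23^8 ≡ 44, 23^16 ≡ 31, 23^32 ≡ 72, 23^64 ≡ 104 (mod 127).
Test 23^d mod 127 for each divisor d in increasing order:
23^1 ≡ 23
23^2 ≡ 21
23^3 = 23^2·23^1 ≡ 102
23^6 = 23^4·23^2 ≡ 117
23^7 = 23^4·23^2·23^1 ≡ 24
23^9 = 23^8·23^1 ≡ 123
23^14 = 23^8·23^4·23^2 ≡ 68
23^18 = 23^16·23^2 ≡ 16
23^21 = 23^16·23^4·23^1 ≡ 108
23^42 = 23^32·23^8·23^2 ≡ 107
23^63 = 23^32·23^16·23^8·23^4·23^2·23^1 ≡ 126
23^126 = 23^64·23^32·23^16·23^8·23^4·23^2 ≡ 1  ← first divisor giving 1
The order is 126.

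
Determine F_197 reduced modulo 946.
497

Matrix identity: Q^n = [[F_(n+1), F_n], [F_n, F_(n-1)]] with Q = [[1,1],[1,0]].
n = 197 = 11000101₂. Square-and-multiply, entries mod 946:
Q^1 = [[1,1],[1,0]]
Q^3 = (Q^1)²·Q = [[3,2],[2,1]]
Q^6 = (Q^3)² = [[13,8],[8,5]]
Q^12 = (Q^6)² = [[233,144],[144,89]]
Q^24 = (Q^12)² = [[291,14],[14,277]]
Q^49 = (Q^24)²·Q = [[121,683],[683,384]]
Q^98 = (Q^49)² = [[562,571],[571,937]]
Q^197 = (Q^98)²·Q = [[296,497],[497,745]]
F_197 mod 946 = Q^197[0][1] = 497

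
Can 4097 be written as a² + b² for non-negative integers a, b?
1² + 64² (a=1, b=64)

Factorization: 4097 = 17 × 241
By Fermat: n is sum of two squares iff every prime p ≡ 3 (mod 4) appears to even power.
All primes ≡ 3 (mod 4) appear to even power.
Search a = 0, 1, 2, … for 4097 - a² a perfect square: first hit at a = 1: 4097 - 1 = 4096 = 64².
4097 = 1² + 64² = 1 + 4096 ✓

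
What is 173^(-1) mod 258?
173

gcd(173, 258) = 1, so the inverse exists.
Extended Euclidean algorithm on (258, 173):
258 = 1 × 173 + 85  ⟹  85 = (1)·258 + (-1)·173
173 = 2 × 85 + 3  ⟹  3 = (-2)·258 + (3)·173
85 = 28 × 3 + 1  ⟹  1 = (57)·258 + (-85)·173
So (-85)·173 ≡ 1 (mod 258), i.e. 173^(-1) ≡ -85 ≡ 173 (mod 258).
Check: 173 × 173 = 29929 ≡ 1 (mod 258)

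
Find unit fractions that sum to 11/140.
1/13 + 1/607 + 1/1104740

Greedy algorithm:
11/140: ceiling(140/11) = 13, use 1/13
3/1820: ceiling(1820/3) = 607, use 1/607
1/1104740: ceiling(1104740/1) = 1104740, use 1/1104740
Result: 11/140 = 1/13 + 1/607 + 1/1104740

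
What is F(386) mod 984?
361

Matrix identity: Q^n = [[F_(n+1), F_n], [F_n, F_(n-1)]] with Q = [[1,1],[1,0]].
n = 386 = 110000010₂. Square-and-multiply, entries mod 984:
Q^1 = [[1,1],[1,0]]
Q^3 = (Q^1)²·Q = [[3,2],[2,1]]
Q^6 = (Q^3)² = [[13,8],[8,5]]
Q^12 = (Q^6)² = [[233,144],[144,89]]
Q^24 = (Q^12)² = [[241,120],[120,121]]
Q^48 = (Q^24)² = [[649,144],[144,505]]
Q^96 = (Q^48)² = [[121,864],[864,241]]
Q^193 = (Q^96)²·Q = [[361,505],[505,840]]
Q^386 = (Q^193)² = [[602,361],[361,241]]
F_386 mod 984 = Q^386[0][1] = 361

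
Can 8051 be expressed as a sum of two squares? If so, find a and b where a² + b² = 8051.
Not possible

Factorization: 8051 = 83 × 97
By Fermat: n is sum of two squares iff every prime p ≡ 3 (mod 4) appears to even power.
Prime(s) ≡ 3 (mod 4) with odd exponent: [(83, 1)]
Therefore 8051 cannot be expressed as a² + b².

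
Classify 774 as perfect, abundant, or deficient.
abundant

Proper divisors of 774: sum = 1 + 2 + 3 + 6 + 9 + 18 + 43 + 86 + 129 + 258 + 387 = 942
Since 942 > 774, 774 is abundant.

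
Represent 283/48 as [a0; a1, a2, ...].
[5; 1, 8, 1, 1, 2]

Euclidean algorithm steps:
283 = 5 × 48 + 43
48 = 1 × 43 + 5
43 = 8 × 5 + 3
5 = 1 × 3 + 2
3 = 1 × 2 + 1
2 = 2 × 1 + 0
Continued fraction: [5; 1, 8, 1, 1, 2]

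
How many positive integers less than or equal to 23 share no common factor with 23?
22

23 = 23
φ(n) = n × ∏(1 - 1/p) for each prime p dividing n
φ(23) = 23 × (1 - 1/23) = 22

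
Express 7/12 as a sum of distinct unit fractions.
1/2 + 1/12

Greedy algorithm:
7/12: ceiling(12/7) = 2, use 1/2
1/12: ceiling(12/1) = 12, use 1/12
Result: 7/12 = 1/2 + 1/12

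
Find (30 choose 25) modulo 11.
1

Using Lucas' theorem:
Write n=30 and k=25 in base 11:
n in base 11: [2, 8]
k in base 11: [2, 3]
C(30,25) mod 11 = ∏ C(n_i, k_i) mod 11
Digit binomials (mod 11): C(2,2) = 1; C(8,3) = 56 ≡ 1
Product: 1 × 1 = 1 ≡ 1 (mod 11)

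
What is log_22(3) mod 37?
2

Baby-step giant-step with step n = ⌈√37⌉ = 7.
Baby steps 22^j mod 37 (j:value) for j=0..6: 0:1, 1:22, 2:3, 3:29, 4:9, 5:13, 6:27.
h = 3 is already in the table at j=2, so x = 2.
Check: 22^2 ≡ 3 (mod 37).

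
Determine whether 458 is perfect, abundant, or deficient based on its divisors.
deficient

Proper divisors of 458: sum = 1 + 2 + 229 = 232
Since 232 < 458, 458 is deficient.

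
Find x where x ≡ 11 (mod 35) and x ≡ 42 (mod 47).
606

Using Chinese Remainder Theorem:
M = 35 × 47 = 1645
M1 = 47, M2 = 35
y1 = 47^(-1) mod 35 = 3
y2 = 35^(-1) mod 47 = 43
x = (11×47×3 + 42×35×43) mod 1645 = 606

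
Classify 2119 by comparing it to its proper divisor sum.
deficient

Proper divisors of 2119: sum = 1 + 13 + 163 = 177
Since 177 < 2119, 2119 is deficient.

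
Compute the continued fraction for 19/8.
[2; 2, 1, 2]

Euclidean algorithm steps:
19 = 2 × 8 + 3
8 = 2 × 3 + 2
3 = 1 × 2 + 1
2 = 2 × 1 + 0
Continued fraction: [2; 2, 1, 2]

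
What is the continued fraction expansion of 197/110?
[1; 1, 3, 1, 3, 1, 1, 2]

Euclidean algorithm steps:
197 = 1 × 110 + 87
110 = 1 × 87 + 23
87 = 3 × 23 + 18
23 = 1 × 18 + 5
18 = 3 × 5 + 3
5 = 1 × 3 + 2
3 = 1 × 2 + 1
2 = 2 × 1 + 0
Continued fraction: [1; 1, 3, 1, 3, 1, 1, 2]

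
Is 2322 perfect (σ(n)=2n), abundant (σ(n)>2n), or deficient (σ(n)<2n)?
abundant

Proper divisors of 2322: sum = 1 + 2 + 3 + 6 + 9 + 18 + 27 + 43 + 54 + 86 + 129 + 258 + 387 + 774 + 1161 = 2958
Since 2958 > 2322, 2322 is abundant.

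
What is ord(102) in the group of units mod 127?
42

127 is prime, so ord(102) divides φ(127) = 126.
Divisors of 126: 1, 2, 3, 6, 7, 9, 14, 18, 21, 42, 63, 126.
Repeated squaring: 102^1 ≡ 102, 102^2 ≡ 117, 102^4 ≡ 100, 102^8 ≡ 94, 102^16 ≡ 73, 102^32 ≡ 122, 102^64 ≡ 25 (mod 127).
Test 102^d mod 127 for each divisor d in increasing order:
102^1 ≡ 102
102^2 ≡ 117
102^3 = 102^2·102^1 ≡ 123
102^6 = 102^4·102^2 ≡ 16
102^7 = 102^4·102^2·102^1 ≡ 108
102^9 = 102^8·102^1 ≡ 63
102^14 = 102^8·102^4·102^2 ≡ 107
102^18 = 102^16·102^2 ≡ 32
102^21 = 102^16·102^4·102^1 ≡ 126
102^42 = 102^32·102^8·102^2 ≡ 1  ← first divisor giving 1
The order is 42.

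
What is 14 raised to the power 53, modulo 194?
138

Repeated squaring. Binary of 53 = 110101.
14^1 ≡ 14 (mod 194); 14^2 ≡ 2 (mod 194); 14^4 ≡ 4 (mod 194); 14^8 ≡ 16 (mod 194); 14^16 ≡ 62 (mod 194); 14^32 ≡ 158 (mod 194)
14^53 = 14^1 × 14^4 × 14^16 × 14^32 ≡ 138 (mod 194)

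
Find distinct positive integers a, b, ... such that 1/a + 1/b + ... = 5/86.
1/18 + 1/387

Greedy algorithm:
5/86: ceiling(86/5) = 18, use 1/18
1/387: ceiling(387/1) = 387, use 1/387
Result: 5/86 = 1/18 + 1/387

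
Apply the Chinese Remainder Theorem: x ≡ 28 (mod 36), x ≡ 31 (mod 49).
1648

Using Chinese Remainder Theorem:
M = 36 × 49 = 1764
M1 = 49, M2 = 36
y1 = 49^(-1) mod 36 = 25
y2 = 36^(-1) mod 49 = 15
x = (28×49×25 + 31×36×15) mod 1764 = 1648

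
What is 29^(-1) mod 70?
29

gcd(29, 70) = 1, so the inverse exists.
Extended Euclidean algorithm on (70, 29):
70 = 2 × 29 + 12  ⟹  12 = (1)·70 + (-2)·29
29 = 2 × 12 + 5  ⟹  5 = (-2)·70 + (5)·29
12 = 2 × 5 + 2  ⟹  2 = (5)·70 + (-12)·29
5 = 2 × 2 + 1  ⟹  1 = (-12)·70 + (29)·29
So (29)·29 ≡ 1 (mod 70), i.e. 29^(-1) ≡ 29 (mod 70).
Check: 29 × 29 = 841 ≡ 1 (mod 70)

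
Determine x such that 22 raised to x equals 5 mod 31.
10

Baby-step giant-step with step n = ⌈√31⌉ = 6.
Baby steps 22^j mod 31 (j:value) for j=0..5: 0:1, 1:22, 2:19, 3:15, 4:20, 5:6.
Giant-step multiplier: 22^(-6) ≡ 22^(30-6) = 22^24 ≡ 4 (mod 31).
Giant steps γ_i = 5·4^i mod 31: γ_0=5, γ_1=20 (in table at j=4).
x = i·n + j = 1·6 + 4 = 10.
Check: 22^10 ≡ 5 (mod 31).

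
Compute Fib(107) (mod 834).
749

Matrix identity: Q^n = [[F_(n+1), F_n], [F_n, F_(n-1)]] with Q = [[1,1],[1,0]].
n = 107 = 1101011₂. Square-and-multiply, entries mod 834:
Q^1 = [[1,1],[1,0]]
Q^3 = (Q^1)²·Q = [[3,2],[2,1]]
Q^6 = (Q^3)² = [[13,8],[8,5]]
Q^13 = (Q^6)²·Q = [[377,233],[233,144]]
Q^26 = (Q^13)² = [[428,463],[463,799]]
Q^53 = (Q^26)²·Q = [[716,569],[569,147]]
Q^107 = (Q^53)²·Q = [[570,749],[749,655]]
F_107 mod 834 = Q^107[0][1] = 749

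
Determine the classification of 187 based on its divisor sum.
deficient

Proper divisors of 187: sum = 1 + 11 + 17 = 29
Since 29 < 187, 187 is deficient.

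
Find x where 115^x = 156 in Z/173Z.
61

Baby-step giant-step with step n = ⌈√173⌉ = 14.
Baby steps 115^j mod 173 (j:value) for j=0..13: 0:1, 1:115, 2:77, 3:32, 4:47, 5:42, 6:159, 7:120, 8:133, 9:71, 10:34, 11:104, 12:23, 13:50.
Giant-step multiplier: 115^(-14) ≡ 115^(172-14) = 115^158 ≡ 38 (mod 173).
Giant steps γ_i = 156·38^i mod 173: γ_0=156, γ_1=46, γ_2=18, γ_3=165, γ_4=42 (in table at j=5).
x = i·n + j = 4·14 + 5 = 61.
Check: 115^61 ≡ 156 (mod 173).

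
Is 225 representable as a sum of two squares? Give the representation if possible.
0² + 15² (a=0, b=15)

Factorization: 225 = 3^2 × 5^2
By Fermat: n is sum of two squares iff every prime p ≡ 3 (mod 4) appears to even power.
All primes ≡ 3 (mod 4) appear to even power.
Search a = 0, 1, 2, … for 225 - a² a perfect square: first hit at a = 0: 225 - 0 = 225 = 15².
225 = 0² + 15² = 0 + 225 ✓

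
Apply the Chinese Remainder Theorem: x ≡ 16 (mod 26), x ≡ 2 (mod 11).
68

Using Chinese Remainder Theorem:
M = 26 × 11 = 286
M1 = 11, M2 = 26
y1 = 11^(-1) mod 26 = 19
y2 = 26^(-1) mod 11 = 3
x = (16×11×19 + 2×26×3) mod 286 = 68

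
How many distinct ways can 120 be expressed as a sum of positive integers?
1844349560

p(n) counts ways to write n as a sum of positive integers (order ignored).
Euler's pentagonal recurrence: p(k) = p(k-1) + p(k-2) - p(k-5) - p(k-7) + p(k-12) + p(k-15) - ... (offsets j(3j∓1)/2, signs ++--, p(0)=1, p(<0)=0).
DP table for k = 0..119: p(0)=1, p(1)=1, p(2)=2, p(3)=3, p(4)=5, p(5)=7, p(6)=11, p(7)=15, p(8)=22, p(9)=30, p(10)=42, p(11)=56, p(12)=77, p(13)=101, p(14)=135, p(15)=176, p(16)=231, p(17)=297, p(18)=385, p(19)=490, p(20)=627, p(21)=792, p(22)=1002, p(23)=1255, p(24)=1575, p(25)=1958, p(26)=2436, p(27)=3010, p(28)=3718, p(29)=4565, p(30)=5604, p(31)=6842, p(32)=8349, p(33)=10143, p(34)=12310, p(35)=14883, p(36)=17977, p(37)=21637, p(38)=26015, p(39)=31185, p(40)=37338, p(41)=44583, p(42)=53174, p(43)=63261, p(44)=75175, p(45)=89134, p(46)=105558, p(47)=124754, p(48)=147273, p(49)=173525, p(50)=204226, p(51)=239943, p(52)=281589, p(53)=329931, p(54)=386155, p(55)=451276, p(56)=526823, p(57)=614154, p(58)=715220, p(59)=831820, p(60)=966467, p(61)=1121505, p(62)=1300156, p(63)=1505499, p(64)=1741630, p(65)=2012558, p(66)=2323520, p(67)=2679689, p(68)=3087735, p(69)=3554345, p(70)=4087968, p(71)=4697205, p(72)=5392783, p(73)=6185689, p(74)=7089500, p(75)=8118264, p(76)=9289091, p(77)=10619863, p(78)=12132164, p(79)=13848650, p(80)=15796476, p(81)=18004327, p(82)=20506255, p(83)=23338469, p(84)=26543660, p(85)=30167357, p(86)=34262962, p(87)=38887673, p(88)=44108109, p(89)=49995925, p(90)=56634173, p(91)=64112359, p(92)=72533807, p(93)=82010177, p(94)=92669720, p(95)=104651419, p(96)=118114304, p(97)=133230930, p(98)=150198136, p(99)=169229875, p(100)=190569292, p(101)=214481126, p(102)=241265379, p(103)=271248950, p(104)=304801365, p(105)=342325709, p(106)=384276336, p(107)=431149389, p(108)=483502844, p(109)=541946240, p(110)=607163746, p(111)=679903203, p(112)=761002156, p(113)=851376628, p(114)=952050665, p(115)=1064144451, p(116)=1188908248, p(117)=1327710076, p(118)=1482074143, p(119)=1653668665.
Final step: p(120) = p(119) + p(118) - p(115) - p(113) + p(108) + p(105) - p(98) - p(94) + p(85) + p(80) - p(69) - p(63) + p(50) + p(43) - p(28) - p(20) + p(3)
= 1653668665 + 1482074143 - 1064144451 - 851376628 + 483502844 + 342325709 - 150198136 - 92669720 + 30167357 + 15796476 - 3554345 - 1505499 + 204226 + 63261 - 3718 - 627 + 3
= 1844349560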